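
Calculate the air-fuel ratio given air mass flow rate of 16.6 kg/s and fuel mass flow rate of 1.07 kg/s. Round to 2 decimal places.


AFR = m_air / m_fuel
AFR = 16.6 / 1.07 = 15.51


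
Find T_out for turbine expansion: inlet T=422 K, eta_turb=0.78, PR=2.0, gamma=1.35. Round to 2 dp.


T_out = T_in * (1 - eta * (1 - PR^(-(gamma-1)/gamma)))
Exponent = -(1.35-1)/1.35 = -0.25925926
PR^exp = 2.0^(-0.25925926) = 0.83551680
Factor = 1 - 0.78*(1 - 0.83551680) = 0.87170310
T_out = 422 * 0.87170310 = 367.86 K


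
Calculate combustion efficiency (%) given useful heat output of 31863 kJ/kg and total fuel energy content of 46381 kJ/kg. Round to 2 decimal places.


Efficiency = (Q_useful / Q_fuel) * 100
Efficiency = (31863 / 46381) * 100
Efficiency = 0.6870 * 100 = 68.70%


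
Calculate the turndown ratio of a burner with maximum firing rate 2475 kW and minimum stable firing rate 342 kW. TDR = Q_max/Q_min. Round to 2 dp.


TDR = Q_max / Q_min
TDR = 2475 / 342 = 7.24


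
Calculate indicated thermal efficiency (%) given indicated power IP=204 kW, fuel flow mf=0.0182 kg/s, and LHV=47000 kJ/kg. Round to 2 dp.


eta_ith = (IP / (mf * LHV)) * 100
Denominator = 0.0182 * 47000 = 855.4000 kW
eta_ith = (204 / 855.4000) * 100 = 23.85%


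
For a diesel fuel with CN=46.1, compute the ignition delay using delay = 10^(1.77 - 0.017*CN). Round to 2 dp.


delay = 10^(1.77 - 0.017*CN)
Exponent = 1.77 - 0.017*46.1 = 0.9863
delay = 10^0.9863 = 9.69 ms


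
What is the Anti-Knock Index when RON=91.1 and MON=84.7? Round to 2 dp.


AKI = (RON + MON) / 2
AKI = (91.1 + 84.7) / 2
AKI = 175.8 / 2 = 87.90


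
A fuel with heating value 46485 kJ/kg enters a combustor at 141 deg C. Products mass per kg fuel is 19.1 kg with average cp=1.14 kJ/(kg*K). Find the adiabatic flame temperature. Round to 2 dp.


T_ad = T_in + Hc / (m_p * cp)
Denominator = 19.1 * 1.14 = 21.7740
Temperature rise = 46485 / 21.7740 = 2134.89 K
T_ad = 141 + 2134.89 = 2275.89 deg C


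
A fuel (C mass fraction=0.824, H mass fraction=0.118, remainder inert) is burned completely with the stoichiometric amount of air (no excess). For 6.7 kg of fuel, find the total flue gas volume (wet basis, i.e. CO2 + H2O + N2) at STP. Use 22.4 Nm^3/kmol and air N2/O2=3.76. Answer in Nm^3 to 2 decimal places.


Per kg fuel: CO2 = (C/12 kmol)*22.4 = (0.824/12)*22.4 = 1.53813 Nm^3
Per kg fuel: H2O = (H/2 kmol)*22.4 = (0.118/2)*22.4 = 1.32160 Nm^3
O2 needed per kg fuel = C/12 + H/4 = 0.824/12 + 0.118/4 = 0.09816667 kmol
Per kg fuel: N2 = O2*3.76*22.4 = 0.09816667*3.76*22.4 = 8.26799 Nm^3
Total per kg = 1.53813 + 1.32160 + 8.26799 = 11.12772 Nm^3
Total = 11.12772 * 6.7 = 74.56 Nm^3


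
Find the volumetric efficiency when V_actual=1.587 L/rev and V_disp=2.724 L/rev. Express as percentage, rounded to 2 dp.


eta_v = (V_actual / V_disp) * 100
Ratio = 1.587 / 2.724 = 0.5826
eta_v = 0.5826 * 100 = 58.26%


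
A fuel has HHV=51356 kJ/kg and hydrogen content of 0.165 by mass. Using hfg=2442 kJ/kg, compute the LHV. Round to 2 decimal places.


LHV = HHV - hfg * 9 * H
Water correction = 2442 * 9 * 0.165 = 3626.370 kJ/kg
LHV = 51356 - 3626.370 = 47729.63 kJ/kg


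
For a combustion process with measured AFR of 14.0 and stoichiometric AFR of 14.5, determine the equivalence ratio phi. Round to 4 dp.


phi = AFR_stoich / AFR_actual
phi = 14.5 / 14.0 = 1.0357


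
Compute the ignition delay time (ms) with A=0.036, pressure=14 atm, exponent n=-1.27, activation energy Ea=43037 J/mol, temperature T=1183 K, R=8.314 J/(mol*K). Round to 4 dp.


tau = A * P^n * exp(Ea/(R*T))
P^n = 14^(-1.27) = 0.03502817
Ea/(R*T) = 43037/(8.314*1183) = 4.375697
exp(Ea/(R*T)) = 79.495216
tau = 0.036 * 0.03502817 * 79.495216 = 0.1002 ms


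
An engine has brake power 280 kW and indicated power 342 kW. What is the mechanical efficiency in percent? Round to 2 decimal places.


eta_mech = (BP / IP) * 100
Ratio = 280 / 342 = 0.8187
eta_mech = 0.8187 * 100 = 81.87%


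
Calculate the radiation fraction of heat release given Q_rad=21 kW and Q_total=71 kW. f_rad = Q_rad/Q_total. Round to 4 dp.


f_rad = Q_rad / Q_total
f_rad = 21 / 71 = 0.2958


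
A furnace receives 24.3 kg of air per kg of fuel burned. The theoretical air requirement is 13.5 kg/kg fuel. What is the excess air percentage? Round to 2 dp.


Excess air = actual - stoichiometric = 24.3 - 13.5 = 10.80 kg/kg fuel
Excess air % = (excess / stoich) * 100 = (10.80 / 13.5) * 100 = 80.00%


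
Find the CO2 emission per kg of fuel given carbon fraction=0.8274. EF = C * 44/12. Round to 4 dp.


EF = C_frac * (M_CO2 / M_C)
EF = 0.8274 * (44/12)
EF = 0.8274 * 3.666667 = 3.0338 kg_CO2/kg_fuel


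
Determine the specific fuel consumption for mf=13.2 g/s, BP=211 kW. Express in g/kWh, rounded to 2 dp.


SFC = (mf / BP) * 3600
Rate = 13.2 / 211 = 0.062559 g/(s*kW)
SFC = 0.062559 * 3600 = 225.21 g/kWh


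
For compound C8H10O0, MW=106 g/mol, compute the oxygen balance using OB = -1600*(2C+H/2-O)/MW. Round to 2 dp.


OB = -1600 * (2C + H/2 - O) / MW
Inner = 2*8 + 10/2 - 0 = 21.00
OB = -1600 * 21.00 / 106 = -316.98%


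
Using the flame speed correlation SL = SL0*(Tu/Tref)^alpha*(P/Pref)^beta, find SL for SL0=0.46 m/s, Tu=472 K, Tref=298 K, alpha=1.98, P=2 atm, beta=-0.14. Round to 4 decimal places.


SL = SL0 * (Tu/Tref)^alpha * (P/Pref)^beta
T ratio = 472/298 = 1.58389262
(T ratio)^alpha = 1.58389262^1.98 = 2.485747
(P/Pref)^beta = 2^(-0.14) = 0.907519
SL = 0.46 * 2.485747 * 0.907519 = 1.0377 m/s


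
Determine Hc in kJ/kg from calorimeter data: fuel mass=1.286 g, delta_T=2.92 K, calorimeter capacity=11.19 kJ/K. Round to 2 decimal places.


Hc = C_cal * delta_T / m_fuel
Q_released = 11.19 * 2.92 = 32.6748 kJ
m_fuel = 1.286 g = 1.286/1000 kg = 0.001286 kg
Hc = 32.6748 / 0.001286 = 25408.09 kJ/kg


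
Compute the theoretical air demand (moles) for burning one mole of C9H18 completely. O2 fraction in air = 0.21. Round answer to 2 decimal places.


Balanced combustion: C9H18 + 13.5 O2 -> 9 CO2 + 9 H2O
O2 needed = C + H/4 = 9 + 18/4 = 13.50 moles
Air moles = O2 / 0.21 = 13.50 / 0.21 = 64.29 moles air


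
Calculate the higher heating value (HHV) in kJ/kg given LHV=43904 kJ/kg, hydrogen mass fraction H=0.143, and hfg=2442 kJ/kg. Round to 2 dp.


HHV = LHV + hfg * 9 * H
Water addition = 2442 * 9 * 0.143 = 3142.854 kJ/kg
HHV = 43904 + 3142.854 = 47046.85 kJ/kg


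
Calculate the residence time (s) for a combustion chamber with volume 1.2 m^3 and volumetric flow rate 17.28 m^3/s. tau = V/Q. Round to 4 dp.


tau = V / Q_flow
tau = 1.2 / 17.28 = 0.0694 s


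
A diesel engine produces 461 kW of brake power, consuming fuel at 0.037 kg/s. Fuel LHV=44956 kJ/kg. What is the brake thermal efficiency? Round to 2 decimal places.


eta_BTE = (BP / (mf * LHV)) * 100
Denominator = 0.037 * 44956 = 1663.3720 kW
eta_BTE = (461 / 1663.3720) * 100 = 27.71%


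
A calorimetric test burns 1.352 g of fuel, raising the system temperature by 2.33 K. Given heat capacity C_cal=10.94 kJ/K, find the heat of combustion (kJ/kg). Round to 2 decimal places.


Hc = C_cal * delta_T / m_fuel
Q_released = 10.94 * 2.33 = 25.4902 kJ
m_fuel = 1.352 g = 1.352/1000 kg = 0.001352 kg
Hc = 25.4902 / 0.001352 = 18853.70 kJ/kg


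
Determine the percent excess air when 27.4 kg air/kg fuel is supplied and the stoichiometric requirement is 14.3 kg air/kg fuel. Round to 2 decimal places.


Excess air = actual - stoichiometric = 27.4 - 14.3 = 13.10 kg/kg fuel
Excess air % = (excess / stoich) * 100 = (13.10 / 14.3) * 100 = 91.61%


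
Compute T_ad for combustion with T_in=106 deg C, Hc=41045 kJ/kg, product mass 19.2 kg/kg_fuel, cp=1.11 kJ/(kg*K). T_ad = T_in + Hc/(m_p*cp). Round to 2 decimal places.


T_ad = T_in + Hc / (m_p * cp)
Denominator = 19.2 * 1.11 = 21.3120
Temperature rise = 41045 / 21.3120 = 1925.91 K
T_ad = 106 + 1925.91 = 2031.91 deg C


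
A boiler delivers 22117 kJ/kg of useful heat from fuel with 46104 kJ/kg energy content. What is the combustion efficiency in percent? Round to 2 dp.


Efficiency = (Q_useful / Q_fuel) * 100
Efficiency = (22117 / 46104) * 100
Efficiency = 0.4797 * 100 = 47.97%


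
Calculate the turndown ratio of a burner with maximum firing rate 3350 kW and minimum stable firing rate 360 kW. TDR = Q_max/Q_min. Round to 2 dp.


TDR = Q_max / Q_min
TDR = 3350 / 360 = 9.31


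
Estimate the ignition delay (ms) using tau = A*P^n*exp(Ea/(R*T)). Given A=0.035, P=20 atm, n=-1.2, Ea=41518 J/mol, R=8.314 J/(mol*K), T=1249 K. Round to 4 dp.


tau = A * P^n * exp(Ea/(R*T))
P^n = 20^(-1.2) = 0.02746401
Ea/(R*T) = 41518/(8.314*1249) = 3.998195
exp(Ea/(R*T)) = 54.499686
tau = 0.035 * 0.02746401 * 54.499686 = 0.0524 ms


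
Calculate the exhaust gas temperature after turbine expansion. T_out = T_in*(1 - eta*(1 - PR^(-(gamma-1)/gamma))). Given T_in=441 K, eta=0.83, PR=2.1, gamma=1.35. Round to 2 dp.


T_out = T_in * (1 - eta * (1 - PR^(-(gamma-1)/gamma)))
Exponent = -(1.35-1)/1.35 = -0.25925926
PR^exp = 2.1^(-0.25925926) = 0.82501466
Factor = 1 - 0.83*(1 - 0.82501466) = 0.85476217
T_out = 441 * 0.85476217 = 376.95 K


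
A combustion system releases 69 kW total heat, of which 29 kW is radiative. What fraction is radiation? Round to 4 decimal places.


f_rad = Q_rad / Q_total
f_rad = 29 / 69 = 0.4203


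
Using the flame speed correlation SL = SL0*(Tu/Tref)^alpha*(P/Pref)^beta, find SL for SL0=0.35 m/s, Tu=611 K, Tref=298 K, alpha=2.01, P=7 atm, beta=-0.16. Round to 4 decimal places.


SL = SL0 * (Tu/Tref)^alpha * (P/Pref)^beta
T ratio = 611/298 = 2.05033557
(T ratio)^alpha = 2.05033557^2.01 = 4.234169
(P/Pref)^beta = 7^(-0.16) = 0.732461
SL = 0.35 * 4.234169 * 0.732461 = 1.0855 m/s


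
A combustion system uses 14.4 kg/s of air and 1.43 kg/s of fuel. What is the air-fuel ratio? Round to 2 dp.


AFR = m_air / m_fuel
AFR = 14.4 / 1.43 = 10.07


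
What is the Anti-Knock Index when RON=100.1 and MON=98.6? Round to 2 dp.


AKI = (RON + MON) / 2
AKI = (100.1 + 98.6) / 2
AKI = 198.7 / 2 = 99.35


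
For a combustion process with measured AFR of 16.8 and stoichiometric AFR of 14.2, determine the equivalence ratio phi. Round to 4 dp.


phi = AFR_stoich / AFR_actual
phi = 14.2 / 16.8 = 0.8452


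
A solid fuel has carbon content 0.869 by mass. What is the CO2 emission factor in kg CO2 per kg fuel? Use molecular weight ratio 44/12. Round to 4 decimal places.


EF = C_frac * (M_CO2 / M_C)
EF = 0.869 * (44/12)
EF = 0.869 * 3.666667 = 3.1863 kg_CO2/kg_fuel


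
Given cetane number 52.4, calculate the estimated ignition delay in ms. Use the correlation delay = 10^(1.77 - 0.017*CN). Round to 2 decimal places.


delay = 10^(1.77 - 0.017*CN)
Exponent = 1.77 - 0.017*52.4 = 0.8792
delay = 10^0.8792 = 7.57 ms


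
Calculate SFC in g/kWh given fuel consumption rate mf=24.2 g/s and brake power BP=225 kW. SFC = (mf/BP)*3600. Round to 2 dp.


SFC = (mf / BP) * 3600
Rate = 24.2 / 225 = 0.107556 g/(s*kW)
SFC = 0.107556 * 3600 = 387.20 g/kWh


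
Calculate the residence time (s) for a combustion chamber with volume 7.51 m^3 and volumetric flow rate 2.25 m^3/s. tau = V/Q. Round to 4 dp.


tau = V / Q_flow
tau = 7.51 / 2.25 = 3.3378 s


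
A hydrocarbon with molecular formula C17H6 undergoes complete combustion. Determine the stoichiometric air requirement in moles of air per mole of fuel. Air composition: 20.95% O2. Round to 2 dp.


Balanced combustion: C17H6 + 18.5 O2 -> 17 CO2 + 3 H2O
O2 needed = C + H/4 = 17 + 6/4 = 18.50 moles
Air moles = O2 / 0.2095 = 18.50 / 0.2095 = 88.31 moles air


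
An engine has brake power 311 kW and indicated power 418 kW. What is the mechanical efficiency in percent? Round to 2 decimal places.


eta_mech = (BP / IP) * 100
Ratio = 311 / 418 = 0.7440
eta_mech = 0.7440 * 100 = 74.40%


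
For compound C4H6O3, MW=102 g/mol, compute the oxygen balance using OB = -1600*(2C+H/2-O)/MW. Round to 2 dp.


OB = -1600 * (2C + H/2 - O) / MW
Inner = 2*4 + 6/2 - 3 = 8.00
OB = -1600 * 8.00 / 102 = -125.49%


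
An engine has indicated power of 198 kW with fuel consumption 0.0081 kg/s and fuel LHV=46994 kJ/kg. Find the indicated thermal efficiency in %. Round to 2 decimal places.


eta_ith = (IP / (mf * LHV)) * 100
Denominator = 0.0081 * 46994 = 380.6514 kW
eta_ith = (198 / 380.6514) * 100 = 52.02%


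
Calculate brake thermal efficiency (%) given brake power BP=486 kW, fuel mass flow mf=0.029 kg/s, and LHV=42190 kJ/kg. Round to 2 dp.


eta_BTE = (BP / (mf * LHV)) * 100
Denominator = 0.029 * 42190 = 1223.5100 kW
eta_BTE = (486 / 1223.5100) * 100 = 39.72%


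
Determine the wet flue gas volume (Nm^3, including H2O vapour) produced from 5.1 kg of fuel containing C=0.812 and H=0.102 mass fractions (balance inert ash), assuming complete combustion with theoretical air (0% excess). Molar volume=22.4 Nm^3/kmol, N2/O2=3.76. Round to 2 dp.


Per kg fuel: CO2 = (C/12 kmol)*22.4 = (0.812/12)*22.4 = 1.51573 Nm^3
Per kg fuel: H2O = (H/2 kmol)*22.4 = (0.102/2)*22.4 = 1.14240 Nm^3
O2 needed per kg fuel = C/12 + H/4 = 0.812/12 + 0.102/4 = 0.09316667 kmol
Per kg fuel: N2 = O2*3.76*22.4 = 0.09316667*3.76*22.4 = 7.84687 Nm^3
Total per kg = 1.51573 + 1.14240 + 7.84687 = 10.50500 Nm^3
Total = 10.50500 * 5.1 = 53.58 Nm^3


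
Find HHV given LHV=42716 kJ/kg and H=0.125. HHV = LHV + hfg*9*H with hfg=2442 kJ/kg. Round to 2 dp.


HHV = LHV + hfg * 9 * H
Water addition = 2442 * 9 * 0.125 = 2747.250 kJ/kg
HHV = 42716 + 2747.250 = 45463.25 kJ/kg


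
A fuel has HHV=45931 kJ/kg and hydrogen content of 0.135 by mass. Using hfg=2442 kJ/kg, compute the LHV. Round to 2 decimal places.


LHV = HHV - hfg * 9 * H
Water correction = 2442 * 9 * 0.135 = 2967.030 kJ/kg
LHV = 45931 - 2967.030 = 42963.97 kJ/kg


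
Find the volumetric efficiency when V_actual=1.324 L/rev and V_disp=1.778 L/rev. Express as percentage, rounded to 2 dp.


eta_v = (V_actual / V_disp) * 100
Ratio = 1.324 / 1.778 = 0.7447
eta_v = 0.7447 * 100 = 74.47%


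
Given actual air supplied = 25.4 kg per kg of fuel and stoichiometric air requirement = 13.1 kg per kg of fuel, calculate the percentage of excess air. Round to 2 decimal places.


Excess air = actual - stoichiometric = 25.4 - 13.1 = 12.30 kg/kg fuel
Excess air % = (excess / stoich) * 100 = (12.30 / 13.1) * 100 = 93.89%


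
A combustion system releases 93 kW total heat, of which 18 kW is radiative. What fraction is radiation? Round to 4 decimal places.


f_rad = Q_rad / Q_total
f_rad = 18 / 93 = 0.1935


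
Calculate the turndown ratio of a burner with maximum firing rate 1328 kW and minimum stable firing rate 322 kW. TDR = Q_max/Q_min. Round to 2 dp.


TDR = Q_max / Q_min
TDR = 1328 / 322 = 4.12


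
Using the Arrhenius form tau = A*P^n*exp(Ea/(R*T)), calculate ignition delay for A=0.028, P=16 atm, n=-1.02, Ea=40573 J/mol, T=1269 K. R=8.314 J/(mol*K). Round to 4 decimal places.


tau = A * P^n * exp(Ea/(R*T))
P^n = 16^(-1.02) = 0.05912860
Ea/(R*T) = 40573/(8.314*1269) = 3.845612
exp(Ea/(R*T)) = 46.787315
tau = 0.028 * 0.05912860 * 46.787315 = 0.0775 ms


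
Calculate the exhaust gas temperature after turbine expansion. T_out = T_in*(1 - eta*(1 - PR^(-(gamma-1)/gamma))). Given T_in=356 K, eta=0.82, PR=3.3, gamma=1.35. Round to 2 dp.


T_out = T_in * (1 - eta * (1 - PR^(-(gamma-1)/gamma)))
Exponent = -(1.35-1)/1.35 = -0.25925926
PR^exp = 3.3^(-0.25925926) = 0.73378775
Factor = 1 - 0.82*(1 - 0.73378775) = 0.78170596
T_out = 356 * 0.78170596 = 278.29 K


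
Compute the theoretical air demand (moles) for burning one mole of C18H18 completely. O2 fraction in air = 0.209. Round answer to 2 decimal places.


Balanced combustion: C18H18 + 22.5 O2 -> 18 CO2 + 9 H2O
O2 needed = C + H/4 = 18 + 18/4 = 22.50 moles
Air moles = O2 / 0.209 = 22.50 / 0.209 = 107.66 moles air


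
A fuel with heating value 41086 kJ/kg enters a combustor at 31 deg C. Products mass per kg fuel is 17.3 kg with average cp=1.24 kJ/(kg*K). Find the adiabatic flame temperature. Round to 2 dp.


T_ad = T_in + Hc / (m_p * cp)
Denominator = 17.3 * 1.24 = 21.4520
Temperature rise = 41086 / 21.4520 = 1915.25 K
T_ad = 31 + 1915.25 = 1946.25 deg C


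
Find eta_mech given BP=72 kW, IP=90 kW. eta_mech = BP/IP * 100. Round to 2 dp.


eta_mech = (BP / IP) * 100
Ratio = 72 / 90 = 0.8000
eta_mech = 0.8000 * 100 = 80.00%


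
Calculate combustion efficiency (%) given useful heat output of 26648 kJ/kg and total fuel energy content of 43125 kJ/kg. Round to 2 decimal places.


Efficiency = (Q_useful / Q_fuel) * 100
Efficiency = (26648 / 43125) * 100
Efficiency = 0.6179 * 100 = 61.79%


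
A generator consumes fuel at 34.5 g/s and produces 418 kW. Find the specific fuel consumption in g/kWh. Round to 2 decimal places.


SFC = (mf / BP) * 3600
Rate = 34.5 / 418 = 0.082536 g/(s*kW)
SFC = 0.082536 * 3600 = 297.13 g/kWh


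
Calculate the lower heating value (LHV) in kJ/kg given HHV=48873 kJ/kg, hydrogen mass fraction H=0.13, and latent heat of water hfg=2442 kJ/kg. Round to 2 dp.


LHV = HHV - hfg * 9 * H
Water correction = 2442 * 9 * 0.13 = 2857.140 kJ/kg
LHV = 48873 - 2857.140 = 46015.86 kJ/kg


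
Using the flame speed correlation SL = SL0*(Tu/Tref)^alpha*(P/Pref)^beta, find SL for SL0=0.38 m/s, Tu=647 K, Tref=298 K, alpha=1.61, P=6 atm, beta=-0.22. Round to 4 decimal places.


SL = SL0 * (Tu/Tref)^alpha * (P/Pref)^beta
T ratio = 647/298 = 2.17114094
(T ratio)^alpha = 2.17114094^1.61 = 3.483916
(P/Pref)^beta = 6^(-0.22) = 0.674228
SL = 0.38 * 3.483916 * 0.674228 = 0.8926 m/s


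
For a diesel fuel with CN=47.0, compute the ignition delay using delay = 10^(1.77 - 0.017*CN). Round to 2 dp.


delay = 10^(1.77 - 0.017*CN)
Exponent = 1.77 - 0.017*47.0 = 0.9710
delay = 10^0.9710 = 9.35 ms


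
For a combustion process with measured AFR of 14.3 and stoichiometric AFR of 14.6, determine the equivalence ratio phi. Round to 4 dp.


phi = AFR_stoich / AFR_actual
phi = 14.6 / 14.3 = 1.0210


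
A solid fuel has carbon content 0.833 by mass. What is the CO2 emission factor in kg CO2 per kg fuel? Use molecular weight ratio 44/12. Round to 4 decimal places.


EF = C_frac * (M_CO2 / M_C)
EF = 0.833 * (44/12)
EF = 0.833 * 3.666667 = 3.0543 kg_CO2/kg_fuel


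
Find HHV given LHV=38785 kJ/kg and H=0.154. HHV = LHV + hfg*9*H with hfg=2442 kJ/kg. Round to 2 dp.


HHV = LHV + hfg * 9 * H
Water addition = 2442 * 9 * 0.154 = 3384.612 kJ/kg
HHV = 38785 + 3384.612 = 42169.61 kJ/kg


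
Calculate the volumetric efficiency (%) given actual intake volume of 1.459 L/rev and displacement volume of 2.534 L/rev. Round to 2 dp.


eta_v = (V_actual / V_disp) * 100
Ratio = 1.459 / 2.534 = 0.5758
eta_v = 0.5758 * 100 = 57.58%


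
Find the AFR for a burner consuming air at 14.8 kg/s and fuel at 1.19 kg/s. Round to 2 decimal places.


AFR = m_air / m_fuel
AFR = 14.8 / 1.19 = 12.44


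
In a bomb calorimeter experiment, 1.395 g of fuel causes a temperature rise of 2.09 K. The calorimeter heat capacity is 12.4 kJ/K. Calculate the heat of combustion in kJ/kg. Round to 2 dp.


Hc = C_cal * delta_T / m_fuel
Q_released = 12.4 * 2.09 = 25.9160 kJ
m_fuel = 1.395 g = 1.395/1000 kg = 0.001395 kg
Hc = 25.9160 / 0.001395 = 18577.78 kJ/kg


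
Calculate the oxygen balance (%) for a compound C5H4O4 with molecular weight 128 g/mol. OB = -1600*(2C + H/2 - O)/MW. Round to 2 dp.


OB = -1600 * (2C + H/2 - O) / MW
Inner = 2*5 + 4/2 - 4 = 8.00
OB = -1600 * 8.00 / 128 = -100.00%


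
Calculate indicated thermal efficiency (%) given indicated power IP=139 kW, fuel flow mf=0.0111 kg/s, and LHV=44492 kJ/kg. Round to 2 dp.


eta_ith = (IP / (mf * LHV)) * 100
Denominator = 0.0111 * 44492 = 493.8612 kW
eta_ith = (139 / 493.8612) * 100 = 28.15%


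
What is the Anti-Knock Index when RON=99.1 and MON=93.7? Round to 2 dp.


AKI = (RON + MON) / 2
AKI = (99.1 + 93.7) / 2
AKI = 192.8 / 2 = 96.40


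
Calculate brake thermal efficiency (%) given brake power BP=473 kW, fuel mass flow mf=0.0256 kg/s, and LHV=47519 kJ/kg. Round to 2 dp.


eta_BTE = (BP / (mf * LHV)) * 100
Denominator = 0.0256 * 47519 = 1216.4864 kW
eta_BTE = (473 / 1216.4864) * 100 = 38.88%


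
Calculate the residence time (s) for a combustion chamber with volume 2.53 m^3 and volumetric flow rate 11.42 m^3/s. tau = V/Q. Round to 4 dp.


tau = V / Q_flow
tau = 2.53 / 11.42 = 0.2215 s


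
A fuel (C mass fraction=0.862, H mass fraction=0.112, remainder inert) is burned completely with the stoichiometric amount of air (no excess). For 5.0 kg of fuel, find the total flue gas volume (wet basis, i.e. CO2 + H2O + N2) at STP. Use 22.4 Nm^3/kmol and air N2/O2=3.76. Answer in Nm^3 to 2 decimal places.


Per kg fuel: CO2 = (C/12 kmol)*22.4 = (0.862/12)*22.4 = 1.60907 Nm^3
Per kg fuel: H2O = (H/2 kmol)*22.4 = (0.112/2)*22.4 = 1.25440 Nm^3
O2 needed per kg fuel = C/12 + H/4 = 0.862/12 + 0.112/4 = 0.09983333 kmol
Per kg fuel: N2 = O2*3.76*22.4 = 0.09983333*3.76*22.4 = 8.40836 Nm^3
Total per kg = 1.60907 + 1.25440 + 8.40836 = 11.27183 Nm^3
Total = 11.27183 * 5.0 = 56.36 Nm^3


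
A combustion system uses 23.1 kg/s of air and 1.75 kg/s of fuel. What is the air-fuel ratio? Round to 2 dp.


AFR = m_air / m_fuel
AFR = 23.1 / 1.75 = 13.20


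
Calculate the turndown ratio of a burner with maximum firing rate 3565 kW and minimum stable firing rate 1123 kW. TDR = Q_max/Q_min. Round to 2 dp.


TDR = Q_max / Q_min
TDR = 3565 / 1123 = 3.17


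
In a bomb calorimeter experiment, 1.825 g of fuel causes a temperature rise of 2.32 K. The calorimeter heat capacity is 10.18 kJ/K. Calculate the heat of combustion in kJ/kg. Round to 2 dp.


Hc = C_cal * delta_T / m_fuel
Q_released = 10.18 * 2.32 = 23.6176 kJ
m_fuel = 1.825 g = 1.825/1000 kg = 0.001825 kg
Hc = 23.6176 / 0.001825 = 12941.15 kJ/kg


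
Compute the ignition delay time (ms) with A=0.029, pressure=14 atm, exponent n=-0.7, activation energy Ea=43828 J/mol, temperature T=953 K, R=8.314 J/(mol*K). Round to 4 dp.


tau = A * P^n * exp(Ea/(R*T))
P^n = 14^(-0.7) = 0.15765595
Ea/(R*T) = 43828/(8.314*953) = 5.531574
exp(Ea/(R*T)) = 252.541116
tau = 0.029 * 0.15765595 * 252.541116 = 1.1546 ms


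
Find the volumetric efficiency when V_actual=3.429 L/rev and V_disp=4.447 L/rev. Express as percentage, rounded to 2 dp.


eta_v = (V_actual / V_disp) * 100
Ratio = 3.429 / 4.447 = 0.7711
eta_v = 0.7711 * 100 = 77.11%


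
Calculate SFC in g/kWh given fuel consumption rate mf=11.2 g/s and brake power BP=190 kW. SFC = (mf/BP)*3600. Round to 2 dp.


SFC = (mf / BP) * 3600
Rate = 11.2 / 190 = 0.058947 g/(s*kW)
SFC = 0.058947 * 3600 = 212.21 g/kWh


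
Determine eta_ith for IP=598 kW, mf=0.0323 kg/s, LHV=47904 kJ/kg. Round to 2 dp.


eta_ith = (IP / (mf * LHV)) * 100
Denominator = 0.0323 * 47904 = 1547.2992 kW
eta_ith = (598 / 1547.2992) * 100 = 38.65%


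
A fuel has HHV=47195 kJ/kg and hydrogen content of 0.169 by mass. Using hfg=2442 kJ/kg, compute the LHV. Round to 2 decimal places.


LHV = HHV - hfg * 9 * H
Water correction = 2442 * 9 * 0.169 = 3714.282 kJ/kg
LHV = 47195 - 3714.282 = 43480.72 kJ/kg


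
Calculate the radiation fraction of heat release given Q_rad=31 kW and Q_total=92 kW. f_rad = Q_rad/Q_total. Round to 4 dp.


f_rad = Q_rad / Q_total
f_rad = 31 / 92 = 0.3370


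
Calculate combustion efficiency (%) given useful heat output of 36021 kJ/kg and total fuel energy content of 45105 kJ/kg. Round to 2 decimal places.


Efficiency = (Q_useful / Q_fuel) * 100
Efficiency = (36021 / 45105) * 100
Efficiency = 0.7986 * 100 = 79.86%


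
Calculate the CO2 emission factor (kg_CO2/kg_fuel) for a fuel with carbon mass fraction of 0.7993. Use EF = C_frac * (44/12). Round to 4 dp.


EF = C_frac * (M_CO2 / M_C)
EF = 0.7993 * (44/12)
EF = 0.7993 * 3.666667 = 2.9308 kg_CO2/kg_fuel


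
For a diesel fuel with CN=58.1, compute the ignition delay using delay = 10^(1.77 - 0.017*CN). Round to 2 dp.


delay = 10^(1.77 - 0.017*CN)
Exponent = 1.77 - 0.017*58.1 = 0.7823
delay = 10^0.7823 = 6.06 ms


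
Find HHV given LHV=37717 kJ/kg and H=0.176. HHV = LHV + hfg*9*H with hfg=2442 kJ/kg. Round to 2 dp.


HHV = LHV + hfg * 9 * H
Water addition = 2442 * 9 * 0.176 = 3868.128 kJ/kg
HHV = 37717 + 3868.128 = 41585.13 kJ/kg


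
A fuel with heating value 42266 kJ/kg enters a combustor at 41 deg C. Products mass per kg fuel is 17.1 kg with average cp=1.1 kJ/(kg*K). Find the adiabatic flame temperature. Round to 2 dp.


T_ad = T_in + Hc / (m_p * cp)
Denominator = 17.1 * 1.1 = 18.8100
Temperature rise = 42266 / 18.8100 = 2247.00 K
T_ad = 41 + 2247.00 = 2288.00 deg C


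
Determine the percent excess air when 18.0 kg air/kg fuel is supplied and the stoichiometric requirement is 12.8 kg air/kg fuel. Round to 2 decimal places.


Excess air = actual - stoichiometric = 18.0 - 12.8 = 5.20 kg/kg fuel
Excess air % = (excess / stoich) * 100 = (5.20 / 12.8) * 100 = 40.63%


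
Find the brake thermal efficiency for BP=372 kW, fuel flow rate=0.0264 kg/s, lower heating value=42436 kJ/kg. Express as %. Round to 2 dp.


eta_BTE = (BP / (mf * LHV)) * 100
Denominator = 0.0264 * 42436 = 1120.3104 kW
eta_BTE = (372 / 1120.3104) * 100 = 33.21%


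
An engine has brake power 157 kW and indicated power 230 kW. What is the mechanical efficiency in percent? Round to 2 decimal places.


eta_mech = (BP / IP) * 100
Ratio = 157 / 230 = 0.6826
eta_mech = 0.6826 * 100 = 68.26%


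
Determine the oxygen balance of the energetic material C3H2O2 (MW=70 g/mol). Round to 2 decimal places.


OB = -1600 * (2C + H/2 - O) / MW
Inner = 2*3 + 2/2 - 2 = 5.00
OB = -1600 * 5.00 / 70 = -114.29%


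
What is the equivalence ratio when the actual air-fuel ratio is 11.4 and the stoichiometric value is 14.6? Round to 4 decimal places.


phi = AFR_stoich / AFR_actual
phi = 14.6 / 11.4 = 1.2807


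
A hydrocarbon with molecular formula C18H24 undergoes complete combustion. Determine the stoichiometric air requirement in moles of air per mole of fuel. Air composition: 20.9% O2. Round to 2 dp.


Balanced combustion: C18H24 + 24 O2 -> 18 CO2 + 12 H2O
O2 needed = C + H/4 = 18 + 24/4 = 24.00 moles
Air moles = O2 / 0.209 = 24.00 / 0.209 = 114.83 moles air


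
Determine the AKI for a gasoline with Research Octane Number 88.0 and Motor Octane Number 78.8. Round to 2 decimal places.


AKI = (RON + MON) / 2
AKI = (88.0 + 78.8) / 2
AKI = 166.8 / 2 = 83.40


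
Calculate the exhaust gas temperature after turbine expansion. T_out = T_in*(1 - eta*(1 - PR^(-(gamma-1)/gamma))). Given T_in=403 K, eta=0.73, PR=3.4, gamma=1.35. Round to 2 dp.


T_out = T_in * (1 - eta * (1 - PR^(-(gamma-1)/gamma)))
Exponent = -(1.35-1)/1.35 = -0.25925926
PR^exp = 3.4^(-0.25925926) = 0.72813041
Factor = 1 - 0.73*(1 - 0.72813041) = 0.80153520
T_out = 403 * 0.80153520 = 323.02 K


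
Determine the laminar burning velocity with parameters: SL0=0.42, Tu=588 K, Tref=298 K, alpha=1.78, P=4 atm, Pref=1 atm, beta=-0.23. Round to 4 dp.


SL = SL0 * (Tu/Tref)^alpha * (P/Pref)^beta
T ratio = 588/298 = 1.97315436
(T ratio)^alpha = 1.97315436^1.78 = 3.352638
(P/Pref)^beta = 4^(-0.23) = 0.726986
SL = 0.42 * 3.352638 * 0.726986 = 1.0237 m/s


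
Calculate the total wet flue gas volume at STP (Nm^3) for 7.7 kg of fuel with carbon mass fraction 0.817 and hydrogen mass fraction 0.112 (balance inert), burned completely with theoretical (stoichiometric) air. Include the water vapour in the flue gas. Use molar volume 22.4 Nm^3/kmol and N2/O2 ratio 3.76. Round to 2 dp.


Per kg fuel: CO2 = (C/12 kmol)*22.4 = (0.817/12)*22.4 = 1.52507 Nm^3
Per kg fuel: H2O = (H/2 kmol)*22.4 = (0.112/2)*22.4 = 1.25440 Nm^3
O2 needed per kg fuel = C/12 + H/4 = 0.817/12 + 0.112/4 = 0.09608333 kmol
Per kg fuel: N2 = O2*3.76*22.4 = 0.09608333*3.76*22.4 = 8.09252 Nm^3
Total per kg = 1.52507 + 1.25440 + 8.09252 = 10.87199 Nm^3
Total = 10.87199 * 7.7 = 83.71 Nm^3


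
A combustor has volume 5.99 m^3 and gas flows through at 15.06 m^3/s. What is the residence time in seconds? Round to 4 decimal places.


tau = V / Q_flow
tau = 5.99 / 15.06 = 0.3977 s


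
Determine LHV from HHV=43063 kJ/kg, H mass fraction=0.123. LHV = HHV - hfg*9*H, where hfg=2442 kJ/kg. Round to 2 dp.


LHV = HHV - hfg * 9 * H
Water correction = 2442 * 9 * 0.123 = 2703.294 kJ/kg
LHV = 43063 - 2703.294 = 40359.71 kJ/kg


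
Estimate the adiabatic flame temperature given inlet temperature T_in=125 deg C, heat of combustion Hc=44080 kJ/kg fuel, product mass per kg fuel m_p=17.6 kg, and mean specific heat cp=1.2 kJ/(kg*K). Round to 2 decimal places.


T_ad = T_in + Hc / (m_p * cp)
Denominator = 17.6 * 1.2 = 21.1200
Temperature rise = 44080 / 21.1200 = 2087.12 K
T_ad = 125 + 2087.12 = 2212.12 deg C


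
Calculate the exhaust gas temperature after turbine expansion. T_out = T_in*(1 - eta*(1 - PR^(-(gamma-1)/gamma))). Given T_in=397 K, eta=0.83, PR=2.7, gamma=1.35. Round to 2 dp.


T_out = T_in * (1 - eta * (1 - PR^(-(gamma-1)/gamma)))
Exponent = -(1.35-1)/1.35 = -0.25925926
PR^exp = 2.7^(-0.25925926) = 0.77297411
Factor = 1 - 0.83*(1 - 0.77297411) = 0.81156851
T_out = 397 * 0.81156851 = 322.19 K


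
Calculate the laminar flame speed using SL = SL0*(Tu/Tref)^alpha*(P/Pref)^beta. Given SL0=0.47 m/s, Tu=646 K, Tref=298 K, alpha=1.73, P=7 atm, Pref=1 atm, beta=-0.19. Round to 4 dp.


SL = SL0 * (Tu/Tref)^alpha * (P/Pref)^beta
T ratio = 646/298 = 2.16778523
(T ratio)^alpha = 2.16778523^1.73 = 3.813363
(P/Pref)^beta = 7^(-0.19) = 0.690926
SL = 0.47 * 3.813363 * 0.690926 = 1.2383 m/s


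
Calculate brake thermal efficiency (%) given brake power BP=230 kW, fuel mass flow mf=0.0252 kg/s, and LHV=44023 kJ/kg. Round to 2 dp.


eta_BTE = (BP / (mf * LHV)) * 100
Denominator = 0.0252 * 44023 = 1109.3796 kW
eta_BTE = (230 / 1109.3796) * 100 = 20.73%


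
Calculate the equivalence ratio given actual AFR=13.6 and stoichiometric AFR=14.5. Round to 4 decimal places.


phi = AFR_stoich / AFR_actual
phi = 14.5 / 13.6 = 1.0662


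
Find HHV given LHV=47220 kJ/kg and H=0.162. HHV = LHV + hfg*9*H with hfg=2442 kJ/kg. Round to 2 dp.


HHV = LHV + hfg * 9 * H
Water addition = 2442 * 9 * 0.162 = 3560.436 kJ/kg
HHV = 47220 + 3560.436 = 50780.44 kJ/kg


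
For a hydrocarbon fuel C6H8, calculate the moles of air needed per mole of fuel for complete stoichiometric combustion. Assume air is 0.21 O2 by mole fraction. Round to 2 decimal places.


Balanced combustion: C6H8 + 8 O2 -> 6 CO2 + 4 H2O
O2 needed = C + H/4 = 6 + 8/4 = 8.00 moles
Air moles = O2 / 0.21 = 8.00 / 0.21 = 38.10 moles air


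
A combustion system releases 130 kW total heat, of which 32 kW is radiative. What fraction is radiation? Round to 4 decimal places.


f_rad = Q_rad / Q_total
f_rad = 32 / 130 = 0.2462


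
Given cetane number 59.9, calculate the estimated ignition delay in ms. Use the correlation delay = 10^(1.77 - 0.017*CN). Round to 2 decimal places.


delay = 10^(1.77 - 0.017*CN)
Exponent = 1.77 - 0.017*59.9 = 0.7517
delay = 10^0.7517 = 5.65 ms


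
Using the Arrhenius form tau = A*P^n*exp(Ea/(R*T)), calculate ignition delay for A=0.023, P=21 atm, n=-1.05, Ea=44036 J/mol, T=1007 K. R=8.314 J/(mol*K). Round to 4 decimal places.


tau = A * P^n * exp(Ea/(R*T))
P^n = 21^(-1.05) = 0.04089496
Ea/(R*T) = 44036/(8.314*1007) = 5.259790
exp(Ea/(R*T)) = 192.440998
tau = 0.023 * 0.04089496 * 192.440998 = 0.1810 ms


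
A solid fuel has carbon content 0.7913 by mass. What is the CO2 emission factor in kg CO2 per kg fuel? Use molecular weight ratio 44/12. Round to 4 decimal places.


EF = C_frac * (M_CO2 / M_C)
EF = 0.7913 * (44/12)
EF = 0.7913 * 3.666667 = 2.9014 kg_CO2/kg_fuel


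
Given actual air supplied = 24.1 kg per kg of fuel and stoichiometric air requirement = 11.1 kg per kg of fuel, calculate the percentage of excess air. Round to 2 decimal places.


Excess air = actual - stoichiometric = 24.1 - 11.1 = 13.00 kg/kg fuel
Excess air % = (excess / stoich) * 100 = (13.00 / 11.1) * 100 = 117.12%


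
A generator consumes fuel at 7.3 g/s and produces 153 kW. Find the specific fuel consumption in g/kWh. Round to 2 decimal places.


SFC = (mf / BP) * 3600
Rate = 7.3 / 153 = 0.047712 g/(s*kW)
SFC = 0.047712 * 3600 = 171.76 g/kWh


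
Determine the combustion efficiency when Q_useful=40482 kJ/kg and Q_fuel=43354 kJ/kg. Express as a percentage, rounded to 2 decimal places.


Efficiency = (Q_useful / Q_fuel) * 100
Efficiency = (40482 / 43354) * 100
Efficiency = 0.9338 * 100 = 93.38%


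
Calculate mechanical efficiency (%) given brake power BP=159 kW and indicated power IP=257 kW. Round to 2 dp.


eta_mech = (BP / IP) * 100
Ratio = 159 / 257 = 0.6187
eta_mech = 0.6187 * 100 = 61.87%


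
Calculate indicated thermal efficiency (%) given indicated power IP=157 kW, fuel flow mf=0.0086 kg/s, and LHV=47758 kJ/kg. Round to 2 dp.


eta_ith = (IP / (mf * LHV)) * 100
Denominator = 0.0086 * 47758 = 410.7188 kW
eta_ith = (157 / 410.7188) * 100 = 38.23%


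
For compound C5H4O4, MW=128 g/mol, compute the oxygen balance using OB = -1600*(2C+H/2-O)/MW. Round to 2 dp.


OB = -1600 * (2C + H/2 - O) / MW
Inner = 2*5 + 4/2 - 4 = 8.00
OB = -1600 * 8.00 / 128 = -100.00%


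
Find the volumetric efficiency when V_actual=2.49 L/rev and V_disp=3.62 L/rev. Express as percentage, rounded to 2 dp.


eta_v = (V_actual / V_disp) * 100
Ratio = 2.49 / 3.62 = 0.6878
eta_v = 0.6878 * 100 = 68.78%


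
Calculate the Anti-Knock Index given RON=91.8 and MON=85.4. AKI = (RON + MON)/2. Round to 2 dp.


AKI = (RON + MON) / 2
AKI = (91.8 + 85.4) / 2
AKI = 177.2 / 2 = 88.60


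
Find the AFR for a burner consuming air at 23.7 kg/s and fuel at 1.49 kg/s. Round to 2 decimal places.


AFR = m_air / m_fuel
AFR = 23.7 / 1.49 = 15.91


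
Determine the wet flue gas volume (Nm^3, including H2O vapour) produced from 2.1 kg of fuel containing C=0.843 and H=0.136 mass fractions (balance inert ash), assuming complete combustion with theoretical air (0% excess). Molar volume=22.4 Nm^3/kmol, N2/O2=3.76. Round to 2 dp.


Per kg fuel: CO2 = (C/12 kmol)*22.4 = (0.843/12)*22.4 = 1.57360 Nm^3
Per kg fuel: H2O = (H/2 kmol)*22.4 = (0.136/2)*22.4 = 1.52320 Nm^3
O2 needed per kg fuel = C/12 + H/4 = 0.843/12 + 0.136/4 = 0.10425000 kmol
Per kg fuel: N2 = O2*3.76*22.4 = 0.10425000*3.76*22.4 = 8.78035 Nm^3
Total per kg = 1.57360 + 1.52320 + 8.78035 = 11.87715 Nm^3
Total = 11.87715 * 2.1 = 24.94 Nm^3


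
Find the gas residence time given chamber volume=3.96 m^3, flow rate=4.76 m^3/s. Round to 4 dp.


tau = V / Q_flow
tau = 3.96 / 4.76 = 0.8319 s


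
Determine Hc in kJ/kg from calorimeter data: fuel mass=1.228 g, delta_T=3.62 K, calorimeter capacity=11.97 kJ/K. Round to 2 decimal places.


Hc = C_cal * delta_T / m_fuel
Q_released = 11.97 * 3.62 = 43.3314 kJ
m_fuel = 1.228 g = 1.228/1000 kg = 0.001228 kg
Hc = 43.3314 / 0.001228 = 35286.16 kJ/kg


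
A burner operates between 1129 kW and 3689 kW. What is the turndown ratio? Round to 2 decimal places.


TDR = Q_max / Q_min
TDR = 3689 / 1129 = 3.27


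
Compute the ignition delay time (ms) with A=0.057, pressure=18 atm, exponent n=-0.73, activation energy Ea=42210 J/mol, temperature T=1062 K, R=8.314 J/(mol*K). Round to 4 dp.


tau = A * P^n * exp(Ea/(R*T))
P^n = 18^(-0.73) = 0.12124144
Ea/(R*T) = 42210/(8.314*1062) = 4.780582
exp(Ea/(R*T)) = 119.173746
tau = 0.057 * 0.12124144 * 119.173746 = 0.8236 ms


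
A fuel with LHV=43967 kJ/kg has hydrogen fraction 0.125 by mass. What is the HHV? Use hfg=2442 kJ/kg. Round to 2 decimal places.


HHV = LHV + hfg * 9 * H
Water addition = 2442 * 9 * 0.125 = 2747.250 kJ/kg
HHV = 43967 + 2747.250 = 46714.25 kJ/kg


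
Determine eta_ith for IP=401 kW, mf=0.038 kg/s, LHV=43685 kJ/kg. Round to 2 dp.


eta_ith = (IP / (mf * LHV)) * 100
Denominator = 0.038 * 43685 = 1660.0300 kW
eta_ith = (401 / 1660.0300) * 100 = 24.16%


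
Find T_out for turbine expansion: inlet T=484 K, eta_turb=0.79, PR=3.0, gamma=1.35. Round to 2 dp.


T_out = T_in * (1 - eta * (1 - PR^(-(gamma-1)/gamma)))
Exponent = -(1.35-1)/1.35 = -0.25925926
PR^exp = 3.0^(-0.25925926) = 0.75214556
Factor = 1 - 0.79*(1 - 0.75214556) = 0.80419499
T_out = 484 * 0.80419499 = 389.23 K


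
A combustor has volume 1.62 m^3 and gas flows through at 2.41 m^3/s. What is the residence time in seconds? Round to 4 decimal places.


tau = V / Q_flow
tau = 1.62 / 2.41 = 0.6722 s


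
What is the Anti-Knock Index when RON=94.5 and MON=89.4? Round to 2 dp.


AKI = (RON + MON) / 2
AKI = (94.5 + 89.4) / 2
AKI = 183.9 / 2 = 91.95


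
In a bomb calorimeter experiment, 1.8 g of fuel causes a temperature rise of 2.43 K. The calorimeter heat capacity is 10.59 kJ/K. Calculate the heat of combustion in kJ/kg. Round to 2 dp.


Hc = C_cal * delta_T / m_fuel
Q_released = 10.59 * 2.43 = 25.7337 kJ
m_fuel = 1.8 g = 1.8/1000 kg = 0.001800 kg
Hc = 25.7337 / 0.001800 = 14296.50 kJ/kg


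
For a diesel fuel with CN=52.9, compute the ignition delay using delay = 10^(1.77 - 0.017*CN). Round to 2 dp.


delay = 10^(1.77 - 0.017*CN)
Exponent = 1.77 - 0.017*52.9 = 0.8707
delay = 10^0.8707 = 7.43 ms


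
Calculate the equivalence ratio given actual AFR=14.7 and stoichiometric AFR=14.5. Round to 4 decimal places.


phi = AFR_stoich / AFR_actual
phi = 14.5 / 14.7 = 0.9864


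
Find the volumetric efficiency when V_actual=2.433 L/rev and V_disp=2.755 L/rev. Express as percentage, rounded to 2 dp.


eta_v = (V_actual / V_disp) * 100
Ratio = 2.433 / 2.755 = 0.8831
eta_v = 0.8831 * 100 = 88.31%


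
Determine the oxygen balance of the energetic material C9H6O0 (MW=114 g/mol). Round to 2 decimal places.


OB = -1600 * (2C + H/2 - O) / MW
Inner = 2*9 + 6/2 - 0 = 21.00
OB = -1600 * 21.00 / 114 = -294.74%


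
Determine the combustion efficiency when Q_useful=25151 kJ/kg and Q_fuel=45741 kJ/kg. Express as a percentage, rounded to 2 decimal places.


Efficiency = (Q_useful / Q_fuel) * 100
Efficiency = (25151 / 45741) * 100
Efficiency = 0.5499 * 100 = 54.99%


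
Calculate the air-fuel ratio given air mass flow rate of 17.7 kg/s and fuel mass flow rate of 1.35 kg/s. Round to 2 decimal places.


AFR = m_air / m_fuel
AFR = 17.7 / 1.35 = 13.11


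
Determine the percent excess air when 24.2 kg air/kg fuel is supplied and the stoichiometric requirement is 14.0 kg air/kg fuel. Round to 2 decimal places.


Excess air = actual - stoichiometric = 24.2 - 14.0 = 10.20 kg/kg fuel
Excess air % = (excess / stoich) * 100 = (10.20 / 14.0) * 100 = 72.86%


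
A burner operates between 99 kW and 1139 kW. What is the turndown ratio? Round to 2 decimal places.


TDR = Q_max / Q_min
TDR = 1139 / 99 = 11.51


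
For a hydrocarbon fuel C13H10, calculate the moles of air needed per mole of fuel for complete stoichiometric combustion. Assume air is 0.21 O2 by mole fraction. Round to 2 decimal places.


Balanced combustion: C13H10 + 15.5 O2 -> 13 CO2 + 5 H2O
O2 needed = C + H/4 = 13 + 10/4 = 15.50 moles
Air moles = O2 / 0.21 = 15.50 / 0.21 = 73.81 moles air


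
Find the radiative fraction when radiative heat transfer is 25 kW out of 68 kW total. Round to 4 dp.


f_rad = Q_rad / Q_total
f_rad = 25 / 68 = 0.3676


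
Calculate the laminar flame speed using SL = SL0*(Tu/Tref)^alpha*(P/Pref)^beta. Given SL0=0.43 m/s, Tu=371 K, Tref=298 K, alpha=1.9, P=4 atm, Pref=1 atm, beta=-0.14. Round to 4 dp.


SL = SL0 * (Tu/Tref)^alpha * (P/Pref)^beta
T ratio = 371/298 = 1.24496644
(T ratio)^alpha = 1.24496644^1.9 = 1.516350
(P/Pref)^beta = 4^(-0.14) = 0.823591
SL = 0.43 * 1.516350 * 0.823591 = 0.5370 m/s


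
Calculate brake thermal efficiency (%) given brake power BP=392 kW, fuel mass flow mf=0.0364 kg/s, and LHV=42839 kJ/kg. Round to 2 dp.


eta_BTE = (BP / (mf * LHV)) * 100
Denominator = 0.0364 * 42839 = 1559.3396 kW
eta_BTE = (392 / 1559.3396) * 100 = 25.14%


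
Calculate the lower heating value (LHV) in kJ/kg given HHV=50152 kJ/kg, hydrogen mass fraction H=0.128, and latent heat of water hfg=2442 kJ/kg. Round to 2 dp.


LHV = HHV - hfg * 9 * H
Water correction = 2442 * 9 * 0.128 = 2813.184 kJ/kg
LHV = 50152 - 2813.184 = 47338.82 kJ/kg
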